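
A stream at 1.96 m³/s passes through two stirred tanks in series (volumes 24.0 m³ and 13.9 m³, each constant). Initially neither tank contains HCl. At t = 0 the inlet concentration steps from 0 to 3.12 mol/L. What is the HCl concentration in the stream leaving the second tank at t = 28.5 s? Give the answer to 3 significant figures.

Each tank obeys Vᵢ dCᵢ/dt = Q(Cᵢ₋₁ − Cᵢ), so τᵢ = Vᵢ/Q.
τ₁ = 24.0/1.96 = 12.245 s; τ₂ = 13.9/1.96 = 7.0918 s.
Solving the cascade with C₁(0)=C₂(0)=0 gives C₂(t) = C_in[1 − (τ₁ e^(−t/τ₁) − τ₂ e^(−t/τ₂))/(τ₁ − τ₂)].
At t = 28.5: e^(−t/τ₁) = 0.097539, e^(−t/τ₂) = 0.017976.
C₂ = 3.12·[1 − (12.245·0.097539 − 7.0918·0.017976)/(5.1531)] = 3.12·0.79296 = 2.4740 mol/L.

2.47 mol/L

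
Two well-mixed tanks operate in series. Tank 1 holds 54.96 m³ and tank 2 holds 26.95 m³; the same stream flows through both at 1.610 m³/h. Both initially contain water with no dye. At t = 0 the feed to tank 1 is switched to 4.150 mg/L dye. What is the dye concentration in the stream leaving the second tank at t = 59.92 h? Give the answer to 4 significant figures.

2.854 mg/L

Each tank obeys Vᵢ dCᵢ/dt = Q(Cᵢ₋₁ − Cᵢ), so τᵢ = Vᵢ/Q.
τ₁ = 54.96/1.610 = 34.1366 h; τ₂ = 26.95/1.610 = 16.7391 h.
Tank 1: C₁ = C_in(1 − e^(−t/τ₁)). Tank 2 (τ₁ ≠ τ₂): C₂ = C_in[1 − (τ₁ e^(−t/τ₁) − τ₂ e^(−t/τ₂))/(τ₁ − τ₂)].
At t = 59.92: e^(−t/τ₁) = 0.172856, e^(−t/τ₂) = 0.0278858.
C₂ = 4.150·[1 − (34.1366·0.172856 − 16.7391·0.0278858)/(17.3975)] = 4.150·0.687661 = 2.85379 mg/L.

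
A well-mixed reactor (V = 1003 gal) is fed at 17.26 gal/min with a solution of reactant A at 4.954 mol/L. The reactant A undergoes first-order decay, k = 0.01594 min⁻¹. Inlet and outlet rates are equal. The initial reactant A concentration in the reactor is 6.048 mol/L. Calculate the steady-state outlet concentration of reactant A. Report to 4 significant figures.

V dC/dt = Q(C_in − C) − k V C.
Steady state (dC/dt = 0): C_ss = Q C_in/(Q + kV) = C_in/(1 + kV/Q).
C_ss = 17.26·4.954/(17.26 + 0.01594·1003) = 85.5060/33.2478 = 2.57178 mol/L.

2.572 mol/L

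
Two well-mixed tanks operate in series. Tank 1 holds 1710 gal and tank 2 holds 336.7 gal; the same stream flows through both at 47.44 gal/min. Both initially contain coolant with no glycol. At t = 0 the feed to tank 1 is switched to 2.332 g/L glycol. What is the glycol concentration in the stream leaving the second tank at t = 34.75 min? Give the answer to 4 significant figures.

1.229 g/L

Species balance on tank i: dCᵢ/dt = (Cᵢ₋₁ − Cᵢ)/τᵢ with τᵢ = Vᵢ/Q.
τ₁ = 1710/47.44 = 36.0455 min; τ₂ = 336.7/47.44 = 7.09739 min.
Solving the cascade with C₁(0)=C₂(0)=0 gives C₂(t) = C_in[1 − (τ₁ e^(−t/τ₁) − τ₂ e^(−t/τ₂))/(τ₁ − τ₂)].
At t = 34.75: e^(−t/τ₁) = 0.381342, e^(−t/τ₂) = 0.00747517.
C₂ = 2.332·[1 − (36.0455·0.381342 − 7.09739·0.00747517)/(28.9481)] = 2.332·0.526995 = 1.22895 g/L.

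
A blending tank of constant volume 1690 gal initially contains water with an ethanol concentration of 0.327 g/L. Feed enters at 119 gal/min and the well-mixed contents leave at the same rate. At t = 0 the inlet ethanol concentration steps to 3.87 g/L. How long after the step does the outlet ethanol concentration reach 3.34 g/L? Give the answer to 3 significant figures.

27.0 min

Species balance: V dC/dt = Q(C_in − C) ⇒ τ = V/Q = 14.202 min.
C(t) = C_in + (C₀ − C_in) e^(−t/τ). Set C = 3.34 and solve for t:
e^(−t/τ) = (C − C_in)/(C₀ − C_in) = (3.34 − 3.87)/(0.327 − 3.87) = 0.14959
t = −τ ln(…) = 14.202 × 1.8999 = 26.981 min.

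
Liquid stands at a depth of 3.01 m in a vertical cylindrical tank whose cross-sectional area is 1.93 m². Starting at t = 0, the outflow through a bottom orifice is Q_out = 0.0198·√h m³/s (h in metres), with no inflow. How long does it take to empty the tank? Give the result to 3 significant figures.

Mass balance (ρ constant): A dh/dt = −0.0198 √h.
∫ h^(−1/2) dh = −(0.0198/A) ∫ dt, giving 2√h = 2√h₀ − (0.0198/A) t.
Set h = 0: 2√h₀ = (0.0198/A) t_empty ⇒ t_empty = 2A√h₀/0.0198.
t_empty = 2·1.93·√3.01/0.0198 = 3.8600·1.7349/0.0198 = 338.22 s.

338 s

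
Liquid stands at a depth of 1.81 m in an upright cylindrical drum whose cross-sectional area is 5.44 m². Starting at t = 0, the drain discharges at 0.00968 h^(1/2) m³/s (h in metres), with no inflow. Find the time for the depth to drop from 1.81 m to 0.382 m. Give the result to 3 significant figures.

Mass balance (ρ constant): A dh/dt = −0.00968 √h.
Separate and integrate: 2(√h − √h₀) = −(0.00968/A) t.
t = 2A(√h₀ − √h)/0.00968 = 2·5.44·(√1.81 − √0.382)/0.00968
  = 10.880 × (1.3454 − 0.61806) / 0.00968 = 817.46 s.

817 s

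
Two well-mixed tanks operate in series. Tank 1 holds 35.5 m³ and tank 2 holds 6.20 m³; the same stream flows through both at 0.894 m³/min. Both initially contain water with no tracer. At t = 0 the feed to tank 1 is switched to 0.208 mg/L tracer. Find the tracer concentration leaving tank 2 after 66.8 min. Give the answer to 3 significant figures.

Species balance on tank i: dCᵢ/dt = (Cᵢ₋₁ − Cᵢ)/τᵢ with τᵢ = Vᵢ/Q.
τ₁ = 35.5/0.894 = 39.709 min; τ₂ = 6.20/0.894 = 6.9351 min.
Tank 1: C₁ = C_in(1 − e^(−t/τ₁)). Tank 2 (τ₁ ≠ τ₂): C₂ = C_in[1 − (τ₁ e^(−t/τ₁) − τ₂ e^(−t/τ₂))/(τ₁ − τ₂)].
At t = 66.8: e^(−t/τ₁) = 0.18596, e^(−t/τ₂) = 6.5587e-05.
C₂ = 0.208·[1 − (39.709·0.18596 − 6.9351·6.5587e-05)/(32.774)] = 0.208·0.77471 = 0.16114 mg/L.

0.161 mg/L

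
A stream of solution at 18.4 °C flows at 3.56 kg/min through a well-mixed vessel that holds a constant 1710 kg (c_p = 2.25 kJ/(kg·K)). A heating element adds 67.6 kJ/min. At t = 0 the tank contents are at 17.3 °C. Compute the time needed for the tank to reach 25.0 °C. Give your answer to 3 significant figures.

791 min

Energy balance: M c_p dT/dt = ṁ c_p (T_in − T) + 67.6.
τ = M/ṁ = 480.34 min; T_ss = T_in + Q̇/(ṁ c_p) = 26.839 °C.
T(t) = T_ss + (T₀ − T_ss) e^(−t/τ). Set T = 25.0:
e^(−t/τ) = (25.0 − 26.839)/(17.3 − 26.839) = 0.19283
t = −480.34 · ln(0.19283) = 790.62 min.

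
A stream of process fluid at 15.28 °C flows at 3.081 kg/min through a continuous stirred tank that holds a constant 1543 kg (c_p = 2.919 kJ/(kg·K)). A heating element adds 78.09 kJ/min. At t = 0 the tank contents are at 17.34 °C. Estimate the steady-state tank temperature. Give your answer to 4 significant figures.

Unsteady energy balance on the tank contents: M c_p dT/dt = ṁ c_p (T_in − T) + 78.09.
At steady state dT/dt = 0 ⇒ T_ss = T_in + Q̇/(ṁ c_p) = 15.28 + 78.09/(3.081·2.919) = 23.9630 °C.

23.96 °C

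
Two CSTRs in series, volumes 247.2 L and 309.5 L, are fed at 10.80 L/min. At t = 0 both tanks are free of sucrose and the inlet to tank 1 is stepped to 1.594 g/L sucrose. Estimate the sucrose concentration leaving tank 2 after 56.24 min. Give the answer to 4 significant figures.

1.023 g/L

Species balance on tank i: dCᵢ/dt = (Cᵢ₋₁ − Cᵢ)/τᵢ with τᵢ = Vᵢ/Q.
τ₁ = 247.2/10.80 = 22.8889 min; τ₂ = 309.5/10.80 = 28.6574 min.
Tank 1: C₁ = C_in(1 − e^(−t/τ₁)). Tank 2 (τ₁ ≠ τ₂): C₂ = C_in[1 − (τ₁ e^(−t/τ₁) − τ₂ e^(−t/τ₂))/(τ₁ − τ₂)].
At t = 56.24: e^(−t/τ₁) = 0.0856842, e^(−t/τ₂) = 0.140508.
C₂ = 1.594·[1 − (22.8889·0.0856842 − 28.6574·0.140508)/(-5.76852)] = 1.594·0.641959 = 1.02328 g/L.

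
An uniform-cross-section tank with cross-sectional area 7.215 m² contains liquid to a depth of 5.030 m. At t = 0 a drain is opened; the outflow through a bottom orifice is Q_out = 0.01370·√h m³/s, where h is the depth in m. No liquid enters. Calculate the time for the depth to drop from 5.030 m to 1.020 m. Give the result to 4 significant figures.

With no inflow, A dh/dt = −0.01370 √h.
This is separable: 2 d(√h)/dt = −0.01370/A, so √h = √h₀ − (0.01370/(2A)) t.
t = 2A(√h₀ − √h)/0.01370 = 2·7.215·(√5.030 − √1.020)/0.01370
  = 14.4300 × (2.24277 − 1.00995) / 0.01370 = 1298.51 s.

1299 s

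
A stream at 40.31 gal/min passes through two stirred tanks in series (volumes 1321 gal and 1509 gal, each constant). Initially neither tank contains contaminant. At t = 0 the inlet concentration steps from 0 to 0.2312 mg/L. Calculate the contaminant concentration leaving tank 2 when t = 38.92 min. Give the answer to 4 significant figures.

0.07045 mg/L

Each tank obeys Vᵢ dCᵢ/dt = Q(Cᵢ₋₁ − Cᵢ), so τᵢ = Vᵢ/Q.
τ₁ = 1321/40.31 = 32.7710 min; τ₂ = 1509/40.31 = 37.4349 min.
Tank 1: C₁ = C_in(1 − e^(−t/τ₁)). Tank 2 (τ₁ ≠ τ₂): C₂ = C_in[1 − (τ₁ e^(−t/τ₁) − τ₂ e^(−t/τ₂))/(τ₁ − τ₂)].
At t = 38.92: e^(−t/τ₁) = 0.304942, e^(−t/τ₂) = 0.353571.
C₂ = 0.2312·[1 − (32.7710·0.304942 − 37.4349·0.353571)/(-4.66386)] = 0.2312·0.304734 = 0.0704545 mg/L.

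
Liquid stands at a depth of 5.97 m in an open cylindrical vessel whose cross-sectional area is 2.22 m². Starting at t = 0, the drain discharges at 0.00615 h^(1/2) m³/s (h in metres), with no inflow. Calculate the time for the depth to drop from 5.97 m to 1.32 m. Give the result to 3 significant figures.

935 s

With no inflow, A dh/dt = −0.00615 √h.
This is separable: 2 d(√h)/dt = −0.00615/A, so √h = √h₀ − (0.00615/(2A)) t.
t = 2A(√h₀ − √h)/0.00615 = 2·2.22·(√5.97 − √1.32)/0.00615
  = 4.4400 × (2.4434 − 1.1489) / 0.00615 = 934.53 s.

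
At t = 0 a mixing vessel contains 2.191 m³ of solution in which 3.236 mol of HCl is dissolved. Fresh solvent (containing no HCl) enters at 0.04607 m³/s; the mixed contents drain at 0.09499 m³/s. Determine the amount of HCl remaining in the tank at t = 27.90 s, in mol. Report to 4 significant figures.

Let m(t) be the amount of HCl. Volume: V(t) = V₀ + (Q_in − Q_out) t = 2.191 − 0.0489200 t; V(27.90) = 0.826132 m³.
Species balance (pure solvent in): dm/dt = −Q_out · m/V(t).
dm/m = −Q_out dt/(V₀ − 0.0489200 t); integrating gives ln(m/m₀) = −(Q_out/(Q_in−Q_out)) ln(V/V₀).
m = m₀ (V₀/V)^(Q_out/(Q_in−Q_out)) = 3.236 × (2.191/0.826132)^(-1.94174) = 0.486968 mol.

0.4870 mol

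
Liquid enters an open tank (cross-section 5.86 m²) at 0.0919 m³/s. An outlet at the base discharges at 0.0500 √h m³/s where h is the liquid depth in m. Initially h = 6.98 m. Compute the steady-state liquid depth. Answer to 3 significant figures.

Mass balance (ρ constant): A dh/dt = Q_in − 0.0500 √h. At steady state dh/dt = 0:
Q_in = 0.0500 √h_ss ⇒ √h_ss = 0.0919/0.0500 = 1.8380.
h_ss = 1.8380² = 3.3782 m. (Since h₀ = 6.98 m > h_ss, the level will fall toward this value.)

3.38 m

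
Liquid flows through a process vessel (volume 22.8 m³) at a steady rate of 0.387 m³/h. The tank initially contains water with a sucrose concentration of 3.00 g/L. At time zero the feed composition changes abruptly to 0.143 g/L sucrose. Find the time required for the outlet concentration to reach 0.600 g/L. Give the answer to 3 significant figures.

Accumulation = in − out for the solute gives V dC/dt = Q(C_in − C), so τ = V/Q = 58.915 h.
C(t) = C_in + (C₀ − C_in) e^(−t/τ). Set C = 0.600 and solve for t:
e^(−t/τ) = (C − C_in)/(C₀ − C_in) = (0.600 − 0.143)/(3.00 − 0.143) = 0.15996
t = −τ ln(…) = 58.915 × 1.8328 = 107.98 h.

108 h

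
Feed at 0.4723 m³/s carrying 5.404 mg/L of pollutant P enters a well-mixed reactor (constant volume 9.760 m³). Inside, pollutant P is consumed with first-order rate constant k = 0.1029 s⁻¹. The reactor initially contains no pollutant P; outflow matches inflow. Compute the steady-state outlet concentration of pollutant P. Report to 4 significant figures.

V dC/dt = Q(C_in − C) − k V C.
At steady state: 0 = Q C_in − (Q + kV) C_ss, so C_ss = Q C_in/(Q + kV).
C_ss = 0.4723·5.404/(0.4723 + 0.1029·9.760) = 2.55231/1.47660 = 1.72850 mg/L.

1.728 mg/L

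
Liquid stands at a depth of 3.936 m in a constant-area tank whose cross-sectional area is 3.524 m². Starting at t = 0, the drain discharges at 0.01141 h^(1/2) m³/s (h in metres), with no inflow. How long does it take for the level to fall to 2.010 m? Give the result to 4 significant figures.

Mass balance (ρ constant): A dh/dt = −0.01141 √h.
Separate and integrate: 2(√h − √h₀) = −(0.01141/A) t.
t = 2A(√h₀ − √h)/0.01141 = 2·3.524·(√3.936 − √2.010)/0.01141
  = 7.04800 × (1.98394 − 1.41774) / 0.01141 = 349.738 s.

349.7 s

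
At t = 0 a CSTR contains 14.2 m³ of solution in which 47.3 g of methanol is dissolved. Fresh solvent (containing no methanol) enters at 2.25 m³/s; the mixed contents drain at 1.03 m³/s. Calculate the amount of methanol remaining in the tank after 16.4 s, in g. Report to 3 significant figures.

22.5 g

Let m(t) be the amount of methanol. Volume: V(t) = V₀ + (Q_in − Q_out) t = 14.2 + 1.2200 t; V(16.4) = 34.208 m³.
Species balance (pure solvent in): dm/dt = −Q_out · m/V(t).
Separate: dm/m = −Q_out dt/V(t) ⇒ ln(m/m₀) = −(Q_out/(Q_in−Q_out)) ln(V/V₀).
m = m₀ (V₀/V)^(Q_out/(Q_in−Q_out)) = 47.3 × (14.2/34.208)^(0.84426) = 22.516 g.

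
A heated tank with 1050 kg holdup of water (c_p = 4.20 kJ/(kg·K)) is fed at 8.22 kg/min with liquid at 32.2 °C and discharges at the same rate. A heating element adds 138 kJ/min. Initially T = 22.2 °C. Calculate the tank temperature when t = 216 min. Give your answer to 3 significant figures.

Unsteady energy balance on the tank contents: M c_p dT/dt = ṁ c_p (T_in − T) + 138.
Rearrange: dT/dt = (T_ss − T)/τ with τ = M/ṁ = 127.74 min and T_ss = T_in + Q̇/(ṁ c_p) = 36.197 °C.
Integrating: T(t) = T_ss + (T₀ − T_ss) e^(−t/τ).
T(216) = 36.197 + (-13.997)·e^(−216/127.74) = 36.197 + (-13.997)·0.18434 = 33.617 °C.

33.6 °C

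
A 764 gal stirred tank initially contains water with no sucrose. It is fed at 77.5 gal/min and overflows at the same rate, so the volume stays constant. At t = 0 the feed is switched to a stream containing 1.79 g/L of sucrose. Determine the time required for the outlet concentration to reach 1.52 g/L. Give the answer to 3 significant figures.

18.6 min

Species balance: V dC/dt = Q(C_in − C) ⇒ τ = V/Q = 9.8581 min.
C(t) = C_in + (C₀ − C_in) e^(−t/τ). Set C = 1.52 and solve for t:
e^(−t/τ) = (C − C_in)/(C₀ − C_in) = (1.52 − 1.79)/(0 − 1.79) = 0.15084
t = −τ ln(…) = 9.8581 × 1.8915 = 18.647 min.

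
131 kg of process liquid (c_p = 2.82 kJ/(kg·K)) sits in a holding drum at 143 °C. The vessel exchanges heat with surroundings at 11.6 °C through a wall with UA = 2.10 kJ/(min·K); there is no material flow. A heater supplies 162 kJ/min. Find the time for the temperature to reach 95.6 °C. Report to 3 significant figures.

364 min

Unsteady energy balance on the tank contents: M c_p dT/dt = −UA(T − T_amb) + Q̇.
τ = M c_p/UA = 175.91 min; T_ss = T_amb + Q̇/UA = 11.6 + 162/2.10 = 88.743 °C.
T(t) = T_ss + (T₀ − T_ss)e^(−t/τ); set T = 95.6:
t = −τ ln[(T − T_ss)/(T₀ − T_ss)] = −175.91 · ln(0.12638) = 363.87 min.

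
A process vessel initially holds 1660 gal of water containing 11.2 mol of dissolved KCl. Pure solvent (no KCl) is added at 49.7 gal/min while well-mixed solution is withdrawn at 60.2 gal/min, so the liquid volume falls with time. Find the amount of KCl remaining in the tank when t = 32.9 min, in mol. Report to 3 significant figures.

2.94 mol

Let m(t) be the amount of KCl. Volume: V(t) = V₀ + (Q_in − Q_out) t = 1660 − 10.500 t; V(32.9) = 1314.5 gal.
Solute balance: dm/dt = 0 − Q_out C = −Q_out m/V(t).
dm/m = −Q_out dt/(V₀ − 10.500 t); integrating gives ln(m/m₀) = −(Q_out/(Q_in−Q_out)) ln(V/V₀).
m = m₀ (V₀/V)^(Q_out/(Q_in−Q_out)) = 11.2 × (1660/1314.5)^(-5.7333) = 2.9394 mol.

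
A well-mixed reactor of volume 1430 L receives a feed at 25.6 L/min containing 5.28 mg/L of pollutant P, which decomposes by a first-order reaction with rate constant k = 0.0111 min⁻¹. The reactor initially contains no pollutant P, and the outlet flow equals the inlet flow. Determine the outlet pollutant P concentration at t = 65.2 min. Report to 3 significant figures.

V dC/dt = Q(C_in − C) − k V C.
dC/dt = (Q/V) C_in − (Q/V + k) C; effective rate a = Q/V + k = 0.017902 + 0.0111 = 0.029002 min⁻¹.
C_ss = Q C_in/(Q + kV) = 3.2592 mg/L; C(t) = C_ss + (C₀ − C_ss) e^(−a t).
C(65.2) = 3.2592 + (-3.2592)·e^(−0.029002·65.2) = 3.2592 + (-3.2592)·0.15093 = 2.7673 mg/L.

2.77 mg/L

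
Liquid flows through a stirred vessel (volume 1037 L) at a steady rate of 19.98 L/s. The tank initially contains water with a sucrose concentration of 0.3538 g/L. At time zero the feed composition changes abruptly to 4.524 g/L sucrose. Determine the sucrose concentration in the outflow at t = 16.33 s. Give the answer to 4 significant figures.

1.480 g/L

Species balance on the tank: V dC/dt = Q(C_in − C).
So dC/dt = (C_in − C)/τ with τ = V/Q = 1037/19.98 = 51.9019 s.
C approaches C_in exponentially: C(t) = C_in + (C₀ − C_in) e^(−t/τ).
C(16.33) = 4.524 + (0.3538 − 4.524)·e^(−16.33/51.9019) = 4.524 + (-4.17020)·0.730057 = 1.47951 g/L.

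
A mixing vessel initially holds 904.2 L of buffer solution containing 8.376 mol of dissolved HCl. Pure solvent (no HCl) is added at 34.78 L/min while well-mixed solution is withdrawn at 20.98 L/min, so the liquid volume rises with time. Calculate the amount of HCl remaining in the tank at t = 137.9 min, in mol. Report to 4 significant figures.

Total volume: dV/dt = Q_in − Q_out = 13.8000 L/min, so V(t) = 904.2 + 13.8000 t and V(137.9) = 2807.22 L.
No HCl enters, so dm/dt = −Q_out · (m/V).
Separate: dm/m = −Q_out dt/V(t) ⇒ ln(m/m₀) = −(Q_out/(Q_in−Q_out)) ln(V/V₀).
m = m₀ (V₀/V)^(Q_out/(Q_in−Q_out)) = 8.376 × (904.2/2807.22)^(1.52029) = 1.49636 mol.

1.496 mol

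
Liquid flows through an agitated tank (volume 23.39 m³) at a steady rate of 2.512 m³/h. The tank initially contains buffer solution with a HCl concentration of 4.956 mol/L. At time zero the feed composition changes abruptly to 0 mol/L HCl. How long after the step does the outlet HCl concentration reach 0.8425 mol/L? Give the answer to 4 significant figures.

16.50 h

Transient balance on the dissolved component: V dC/dt = Q(C_in − C), so τ = V/Q = 9.31131 h.
C(t) = C_in + (C₀ − C_in) e^(−t/τ). Set C = 0.8425 and solve for t:
e^(−t/τ) = (C − C_in)/(C₀ − C_in) = (0.8425 − 0)/(4.956 − 0) = 0.169996
t = −τ ln(…) = 9.31131 × 1.77198 = 16.4995 h.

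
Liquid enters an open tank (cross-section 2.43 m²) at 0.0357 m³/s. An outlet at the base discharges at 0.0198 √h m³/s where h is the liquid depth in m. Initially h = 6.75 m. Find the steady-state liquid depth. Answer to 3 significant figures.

3.25 m

A dh/dt = Q_in − 0.0198 √h. Steady state requires inflow = outflow:
Q_in = 0.0198 √h_ss ⇒ √h_ss = 0.0357/0.0198 = 1.8030.
h_ss = 1.8030² = 3.2509 m. (Since h₀ = 6.75 m > h_ss, the level will fall toward this value.)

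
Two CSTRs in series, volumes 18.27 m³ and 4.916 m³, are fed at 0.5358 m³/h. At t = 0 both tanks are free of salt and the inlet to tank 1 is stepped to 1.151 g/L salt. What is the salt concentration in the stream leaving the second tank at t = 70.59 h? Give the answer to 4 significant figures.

Species balance on tank i: dCᵢ/dt = (Cᵢ₋₁ − Cᵢ)/τᵢ with τᵢ = Vᵢ/Q.
τ₁ = 18.27/0.5358 = 34.0985 h; τ₂ = 4.916/0.5358 = 9.17507 h.
Solving the cascade with C₁(0)=C₂(0)=0 gives C₂(t) = C_in[1 − (τ₁ e^(−t/τ₁) − τ₂ e^(−t/τ₂))/(τ₁ − τ₂)].
At t = 70.59: e^(−t/τ₁) = 0.126164, e^(−t/τ₂) = 0.000455699.
C₂ = 1.151·[1 − (34.0985·0.126164 − 9.17507·0.000455699)/(24.9235)] = 1.151·0.827560 = 0.952521 g/L.

0.9525 g/L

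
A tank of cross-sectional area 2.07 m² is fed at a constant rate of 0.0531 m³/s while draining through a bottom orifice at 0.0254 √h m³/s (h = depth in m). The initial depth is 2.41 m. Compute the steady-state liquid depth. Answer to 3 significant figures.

A dh/dt = Q_in − 0.0254 √h. Steady state requires inflow = outflow:
Q_in = 0.0254 √h_ss ⇒ √h_ss = 0.0531/0.0254 = 2.0906.
h_ss = 2.0906² = 4.3704 m. (Since h₀ = 2.41 m < h_ss, the level will rise toward this value.)

4.37 m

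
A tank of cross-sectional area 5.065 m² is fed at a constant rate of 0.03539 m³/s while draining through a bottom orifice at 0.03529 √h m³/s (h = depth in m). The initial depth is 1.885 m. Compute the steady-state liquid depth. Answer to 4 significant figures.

1.006 m

A dh/dt = Q_in − 0.03529 √h. Steady state requires inflow = outflow:
Q_in = 0.03529 √h_ss ⇒ √h_ss = 0.03539/0.03529 = 1.00283.
h_ss = 1.00283² = 1.00568 m. (Since h₀ = 1.885 m > h_ss, the level will fall toward this value.)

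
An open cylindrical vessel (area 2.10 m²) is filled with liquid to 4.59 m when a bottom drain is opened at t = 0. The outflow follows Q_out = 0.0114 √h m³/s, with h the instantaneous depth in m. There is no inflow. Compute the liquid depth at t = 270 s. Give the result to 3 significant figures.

A dh/dt = −Q_out = −0.0114 √h.
∫ h^(−1/2) dh = −(0.0114/A) ∫ dt, giving 2√h = 2√h₀ − (0.0114/A) t.
√h = √4.59 − 0.0114·270/(2·2.10) = 2.1424 − 0.73286 = 1.4096.
h = 1.4096² = 1.9869 m.

1.99 m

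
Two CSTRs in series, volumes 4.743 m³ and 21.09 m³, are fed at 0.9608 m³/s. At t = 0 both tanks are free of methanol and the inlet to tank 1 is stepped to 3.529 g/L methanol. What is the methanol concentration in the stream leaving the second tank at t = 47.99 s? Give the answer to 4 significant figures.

Species balance on tank i: dCᵢ/dt = (Cᵢ₋₁ − Cᵢ)/τᵢ with τᵢ = Vᵢ/Q.
τ₁ = 4.743/0.9608 = 4.93651 s; τ₂ = 21.09/0.9608 = 21.9505 s.
Solving the cascade with C₁(0)=C₂(0)=0 gives C₂(t) = C_in[1 − (τ₁ e^(−t/τ₁) − τ₂ e^(−t/τ₂))/(τ₁ − τ₂)].
At t = 47.99: e^(−t/τ₁) = 5.99835e-05, e^(−t/τ₂) = 0.112333.
C₂ = 3.529·[1 − (4.93651·5.99835e-05 − 21.9505·0.112333)/(-17.0139)] = 3.529·0.855091 = 3.01762 g/L.

3.018 g/L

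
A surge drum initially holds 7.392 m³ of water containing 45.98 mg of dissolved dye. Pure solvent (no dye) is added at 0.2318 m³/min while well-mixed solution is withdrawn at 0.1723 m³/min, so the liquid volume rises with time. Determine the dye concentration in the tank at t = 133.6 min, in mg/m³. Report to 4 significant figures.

0.3618 mg/m³

Let m(t) be the amount of dye. Volume: V(t) = V₀ + (Q_in − Q_out) t = 7.392 + 0.0595000 t; V(133.6) = 15.3412 m³.
Solute balance: dm/dt = 0 − Q_out C = −Q_out m/V(t).
Separate: dm/m = −Q_out dt/V(t) ⇒ ln(m/m₀) = −(Q_out/(Q_in−Q_out)) ln(V/V₀).
m = m₀ (V₀/V)^(Q_out/(Q_in−Q_out)) = 45.98 × (7.392/15.3412)^(2.89580) = 5.55033 mg.
C = m/V = 5.55033/15.3412 = 0.361793 mg/m³.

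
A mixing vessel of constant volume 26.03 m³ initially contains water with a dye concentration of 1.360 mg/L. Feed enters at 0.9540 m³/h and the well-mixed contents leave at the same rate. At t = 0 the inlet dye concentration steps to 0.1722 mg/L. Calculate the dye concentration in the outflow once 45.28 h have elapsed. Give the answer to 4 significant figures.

Mass balance on the solute (V constant): V dC/dt = Q(C_in − C).
So dC/dt = (C_in − C)/τ with τ = V/Q = 26.03/0.9540 = 27.2851 h.
Solution: C(t) = C_in + (C₀ − C_in) e^(−t/τ).
C(45.28) = 0.1722 + (1.360 − 0.1722)·e^(−45.28/27.2851) = 0.1722 + (1.18780)·0.190232 = 0.398157 mg/L.

0.3982 mg/L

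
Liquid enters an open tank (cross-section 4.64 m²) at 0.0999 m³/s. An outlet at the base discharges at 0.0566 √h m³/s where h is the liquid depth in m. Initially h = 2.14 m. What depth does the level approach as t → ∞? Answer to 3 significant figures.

3.12 m

Volume balance on the tank: A dh/dt = Q_in − 0.0566 √h. At steady state dh/dt = 0:
Q_in = 0.0566 √h_ss ⇒ √h_ss = 0.0999/0.0566 = 1.7650.
h_ss = 1.7650² = 3.1153 m. (Since h₀ = 2.14 m < h_ss, the level will rise toward this value.)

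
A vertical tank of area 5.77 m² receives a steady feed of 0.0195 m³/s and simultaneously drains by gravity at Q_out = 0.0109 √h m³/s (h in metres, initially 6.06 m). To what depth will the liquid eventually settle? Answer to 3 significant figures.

3.20 m

Mass balance (ρ constant): A dh/dt = Q_in − 0.0109 √h. At steady state dh/dt = 0:
Q_in = 0.0109 √h_ss ⇒ √h_ss = 0.0195/0.0109 = 1.7890.
h_ss = 1.7890² = 3.2005 m. (Since h₀ = 6.06 m > h_ss, the level will fall toward this value.)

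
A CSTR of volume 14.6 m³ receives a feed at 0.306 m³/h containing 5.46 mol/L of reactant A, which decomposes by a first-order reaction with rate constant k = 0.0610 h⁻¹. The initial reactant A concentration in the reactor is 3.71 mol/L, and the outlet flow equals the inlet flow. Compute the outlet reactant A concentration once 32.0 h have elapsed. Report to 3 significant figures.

Accumulation = in − out − consumed: V dC/dt = Q C_in − Q C − k V C.
dC/dt = (Q/V) C_in − (Q/V + k) C; effective rate a = Q/V + k = 0.020959 + 0.0610 = 0.081959 h⁻¹.
C_ss = Q C_in/(Q + kV) = 1.3963 mol/L; C(t) = C_ss + (C₀ − C_ss) e^(−a t).
C(32.0) = 1.3963 + (2.3137)·e^(−0.081959·32.0) = 1.3963 + (2.3137)·0.072608 = 1.5643 mol/L.

1.56 mol/L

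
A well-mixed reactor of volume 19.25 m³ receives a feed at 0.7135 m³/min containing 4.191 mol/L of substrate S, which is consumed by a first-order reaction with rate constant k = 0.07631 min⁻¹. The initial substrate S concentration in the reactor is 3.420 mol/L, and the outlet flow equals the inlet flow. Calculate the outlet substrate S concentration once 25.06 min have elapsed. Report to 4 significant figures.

1.490 mol/L

V dC/dt = Q(C_in − C) − k V C.
This is linear with rate a = Q/V + k = 0.113375 min⁻¹.
C_ss = Q C_in/(Q + kV) = 1.37014 mol/L; C(t) = C_ss + (C₀ − C_ss) e^(−a t).
C(25.06) = 1.37014 + (2.04986)·e^(−0.113375·25.06) = 1.37014 + (2.04986)·0.0583570 = 1.48976 mol/L.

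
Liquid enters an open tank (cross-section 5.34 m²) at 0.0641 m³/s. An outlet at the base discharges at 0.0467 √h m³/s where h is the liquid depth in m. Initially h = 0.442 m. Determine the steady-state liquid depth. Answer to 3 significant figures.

1.88 m

Mass balance (ρ constant): A dh/dt = Q_in − 0.0467 √h. At steady state dh/dt = 0:
Q_in = 0.0467 √h_ss ⇒ √h_ss = 0.0641/0.0467 = 1.3726.
h_ss = 1.3726² = 1.8840 m. (Since h₀ = 0.442 m < h_ss, the level will rise toward this value.)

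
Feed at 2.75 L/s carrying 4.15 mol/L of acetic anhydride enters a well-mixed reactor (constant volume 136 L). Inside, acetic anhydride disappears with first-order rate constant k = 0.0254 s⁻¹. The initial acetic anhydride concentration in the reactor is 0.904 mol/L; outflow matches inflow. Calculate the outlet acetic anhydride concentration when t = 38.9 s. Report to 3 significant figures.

Species balance: V dC/dt = Q C_in − Q C − k V C.
This is linear with rate a = Q/V + k = 0.045621 s⁻¹.
C_ss = Q C_in/(Q + kV) = 1.8394 mol/L; C(t) = C_ss + (C₀ − C_ss) e^(−a t).
C(38.9) = 1.8394 + (-0.93542)·e^(−0.045621·38.9) = 1.8394 + (-0.93542)·0.16954 = 1.6808 mol/L.

1.68 mol/L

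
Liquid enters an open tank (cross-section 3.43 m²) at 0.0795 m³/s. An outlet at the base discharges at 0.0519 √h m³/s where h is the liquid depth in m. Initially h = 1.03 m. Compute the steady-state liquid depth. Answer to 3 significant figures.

Level balance: A dh/dt = 0.0795 − 0.0519 √h. Setting dh/dt = 0:
Q_in = 0.0519 √h_ss ⇒ √h_ss = 0.0795/0.0519 = 1.5318.
h_ss = 1.5318² = 2.3464 m. (Since h₀ = 1.03 m < h_ss, the level will rise toward this value.)

2.35 m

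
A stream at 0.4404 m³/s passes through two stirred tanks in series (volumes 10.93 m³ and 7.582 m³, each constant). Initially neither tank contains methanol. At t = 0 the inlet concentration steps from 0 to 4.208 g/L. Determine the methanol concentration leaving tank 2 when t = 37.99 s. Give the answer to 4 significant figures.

Time constants: τᵢ = Vᵢ/Q for each well-mixed tank.
τ₁ = 10.93/0.4404 = 24.8183 s; τ₂ = 7.582/0.4404 = 17.2162 s.
Tank 1: C₁ = C_in(1 − e^(−t/τ₁)). Tank 2 (τ₁ ≠ τ₂): C₂ = C_in[1 − (τ₁ e^(−t/τ₁) − τ₂ e^(−t/τ₂))/(τ₁ − τ₂)].
At t = 37.99: e^(−t/τ₁) = 0.216379, e^(−t/τ₂) = 0.110069.
C₂ = 4.208·[1 − (24.8183·0.216379 − 17.2162·0.110069)/(7.60218)] = 4.208·0.542867 = 2.28438 g/L.

2.284 g/L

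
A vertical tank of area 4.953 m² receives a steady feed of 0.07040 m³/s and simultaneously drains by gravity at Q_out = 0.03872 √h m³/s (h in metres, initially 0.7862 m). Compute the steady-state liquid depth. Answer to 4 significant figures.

3.306 m

A dh/dt = Q_in − 0.03872 √h. Steady state requires inflow = outflow:
Q_in = 0.03872 √h_ss ⇒ √h_ss = 0.07040/0.03872 = 1.81818.
h_ss = 1.81818² = 3.30579 m. (Since h₀ = 0.7862 m < h_ss, the level will rise toward this value.)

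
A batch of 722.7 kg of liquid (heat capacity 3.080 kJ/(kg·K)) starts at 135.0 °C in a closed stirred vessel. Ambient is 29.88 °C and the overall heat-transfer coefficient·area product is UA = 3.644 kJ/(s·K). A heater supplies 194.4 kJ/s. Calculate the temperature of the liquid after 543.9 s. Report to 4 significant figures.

104.5 °C

Lumped-capacitance energy balance: M c_p dT/dt = UA(T_amb − T) + Q̇.
dT/dt = (T_ss − T)/τ with T_ss = T_amb + Q̇/UA = 29.88 + 194.4/3.644 = 83.2280 °C, τ = M c_p/UA = 722.7·3.080/3.644 = 610.844 s.
This is linear first-order; T(t) = T_ss + (T₀ − T_ss) e^(−t/τ).
T(543.9) = 83.2280 + (51.7720)·0.410489 = 104.480 °C.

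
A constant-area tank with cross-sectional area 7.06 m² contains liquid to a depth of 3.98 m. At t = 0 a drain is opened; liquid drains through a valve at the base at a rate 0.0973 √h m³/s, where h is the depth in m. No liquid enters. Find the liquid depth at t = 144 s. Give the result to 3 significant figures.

Volume balance on the tank: A dh/dt = −0.0973 √h.
∫ h^(−1/2) dh = −(0.0973/A) ∫ dt, giving 2√h = 2√h₀ − (0.0973/A) t.
√h = √3.98 − 0.0973·144/(2·7.06) = 1.9950 − 0.99229 = 1.0027.
h = 1.0027² = 1.0054 m.

1.01 m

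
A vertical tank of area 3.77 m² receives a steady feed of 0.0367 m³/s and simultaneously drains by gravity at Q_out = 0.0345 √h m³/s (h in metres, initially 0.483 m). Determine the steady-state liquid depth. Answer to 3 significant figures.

1.13 m

Accumulation of liquid (constant cross-section A): A dh/dt = Q_in − 0.0345 √h. At steady state dh/dt = 0:
Q_in = 0.0345 √h_ss ⇒ √h_ss = 0.0367/0.0345 = 1.0638.
h_ss = 1.0638² = 1.1316 m. (Since h₀ = 0.483 m < h_ss, the level will rise toward this value.)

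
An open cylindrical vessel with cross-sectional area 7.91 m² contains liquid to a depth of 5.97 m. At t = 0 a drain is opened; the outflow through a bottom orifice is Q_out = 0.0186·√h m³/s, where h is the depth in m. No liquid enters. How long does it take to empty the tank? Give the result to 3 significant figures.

Mass balance (ρ constant): A dh/dt = −0.0186 √h.
Separate and integrate: 2(√h − √h₀) = −(0.0186/A) t.
Tank is empty when √h = 0: t_empty = 2A√h₀/0.0186.
t_empty = 2·7.91·√5.97/0.0186 = 15.820·2.4434/0.0186 = 2078.2 s.

2080 s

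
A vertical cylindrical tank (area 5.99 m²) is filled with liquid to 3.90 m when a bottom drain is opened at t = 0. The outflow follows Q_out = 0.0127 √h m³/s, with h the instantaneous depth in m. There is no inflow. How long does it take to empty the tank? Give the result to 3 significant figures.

1860 s

A dh/dt = −Q_out = −0.0127 √h.
This is separable: 2 d(√h)/dt = −0.0127/A, so √h = √h₀ − (0.0127/(2A)) t.
Tank is empty when √h = 0: t_empty = 2A√h₀/0.0127.
t_empty = 2·5.99·√3.90/0.0127 = 11.980·1.9748/0.0127 = 1862.9 s.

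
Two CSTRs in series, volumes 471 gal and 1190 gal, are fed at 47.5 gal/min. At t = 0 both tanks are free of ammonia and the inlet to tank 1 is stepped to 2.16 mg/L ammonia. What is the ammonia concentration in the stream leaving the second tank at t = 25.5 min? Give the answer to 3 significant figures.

Each tank obeys Vᵢ dCᵢ/dt = Q(Cᵢ₋₁ − Cᵢ), so τᵢ = Vᵢ/Q.
τ₁ = 471/47.5 = 9.9158 min; τ₂ = 1190/47.5 = 25.053 min.
Solving the cascade with C₁(0)=C₂(0)=0 gives C₂(t) = C_in[1 − (τ₁ e^(−t/τ₁) − τ₂ e^(−t/τ₂))/(τ₁ − τ₂)].
At t = 25.5: e^(−t/τ₁) = 0.076409, e^(−t/τ₂) = 0.36137.
C₂ = 2.16·[1 − (9.9158·0.076409 − 25.053·0.36137)/(-15.137)] = 2.16·0.45196 = 0.97624 mg/L.

0.976 mg/L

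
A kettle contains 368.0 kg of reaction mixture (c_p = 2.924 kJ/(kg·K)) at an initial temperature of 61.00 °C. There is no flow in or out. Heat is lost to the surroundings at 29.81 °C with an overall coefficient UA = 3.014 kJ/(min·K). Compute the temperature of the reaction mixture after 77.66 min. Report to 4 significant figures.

Lumped-capacitance energy balance: M c_p dT/dt = UA(T_amb − T).
dT/dt = (T_ss − T)/τ with T_ss = T_amb = 29.8100 °C, τ = M c_p/UA = 368.0·2.924/3.014 = 357.011 min.
Solution: T(t) = T_ss + (T₀ − T_ss) e^(−t/τ).
T(77.66) = 29.8100 + (31.1900)·0.804505 = 54.9025 °C.

54.90 °C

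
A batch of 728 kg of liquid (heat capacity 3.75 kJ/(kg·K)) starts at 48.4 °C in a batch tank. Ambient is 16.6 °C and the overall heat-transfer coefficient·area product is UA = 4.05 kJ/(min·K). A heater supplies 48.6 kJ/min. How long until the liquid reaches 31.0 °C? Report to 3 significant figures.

1420 min

Unsteady energy balance on the tank contents: M c_p dT/dt = −UA(T − T_amb) + Q̇.
τ = M c_p/UA = 674.07 min; T_ss = T_amb + Q̇/UA = 16.6 + 48.6/4.05 = 28.600 °C.
T(t) = T_ss + (T₀ − T_ss)e^(−t/τ); set T = 31.0:
t = −τ ln[(T − T_ss)/(T₀ − T_ss)] = −674.07 · ln(0.12121) = 1422.4 min.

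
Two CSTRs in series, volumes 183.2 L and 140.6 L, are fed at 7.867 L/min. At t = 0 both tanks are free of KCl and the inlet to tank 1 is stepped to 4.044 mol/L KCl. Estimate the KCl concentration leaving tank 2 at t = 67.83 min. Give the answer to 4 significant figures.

3.399 mol/L

Time constants: τᵢ = Vᵢ/Q for each well-mixed tank.
τ₁ = 183.2/7.867 = 23.2871 min; τ₂ = 140.6/7.867 = 17.8721 min.
Tank 1: C₁ = C_in(1 − e^(−t/τ₁)). Tank 2 (τ₁ ≠ τ₂): C₂ = C_in[1 − (τ₁ e^(−t/τ₁) − τ₂ e^(−t/τ₂))/(τ₁ − τ₂)].
At t = 67.83: e^(−t/τ₁) = 0.0543253, e^(−t/τ₂) = 0.0224763.
C₂ = 4.044·[1 − (23.2871·0.0543253 − 17.8721·0.0224763)/(5.41502)] = 4.044·0.840558 = 3.39922 mol/L.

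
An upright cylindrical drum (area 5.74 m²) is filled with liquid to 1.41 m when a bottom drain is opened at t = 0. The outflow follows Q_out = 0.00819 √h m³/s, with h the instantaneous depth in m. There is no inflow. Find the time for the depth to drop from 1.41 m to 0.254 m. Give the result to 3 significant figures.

With no inflow, A dh/dt = −0.00819 √h.
Separate and integrate: 2(√h − √h₀) = −(0.00819/A) t.
t = 2A(√h₀ − √h)/0.00819 = 2·5.74·(√1.41 − √0.254)/0.00819
  = 11.480 × (1.1874 − 0.50398) / 0.00819 = 958.00 s.

958 s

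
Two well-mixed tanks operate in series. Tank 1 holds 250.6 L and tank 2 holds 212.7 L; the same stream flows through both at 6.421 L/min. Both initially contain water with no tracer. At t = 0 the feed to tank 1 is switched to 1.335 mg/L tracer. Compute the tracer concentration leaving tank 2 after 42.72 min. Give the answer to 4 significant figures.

Species balance on tank i: dCᵢ/dt = (Cᵢ₋₁ − Cᵢ)/τᵢ with τᵢ = Vᵢ/Q.
τ₁ = 250.6/6.421 = 39.0282 min; τ₂ = 212.7/6.421 = 33.1257 min.
Tank 1: C₁ = C_in(1 − e^(−t/τ₁)). Tank 2 (τ₁ ≠ τ₂): C₂ = C_in[1 − (τ₁ e^(−t/τ₁) − τ₂ e^(−t/τ₂))/(τ₁ − τ₂)].
At t = 42.72: e^(−t/τ₁) = 0.334676, e^(−t/τ₂) = 0.275372.
C₂ = 1.335·[1 − (39.0282·0.334676 − 33.1257·0.275372)/(5.90251)] = 1.335·0.332502 = 0.443890 mg/L.

0.4439 mg/L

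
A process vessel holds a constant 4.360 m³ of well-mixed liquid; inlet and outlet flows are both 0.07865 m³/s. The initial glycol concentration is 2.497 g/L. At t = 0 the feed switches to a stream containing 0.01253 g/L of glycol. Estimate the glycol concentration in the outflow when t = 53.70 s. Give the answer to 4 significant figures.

0.9556 g/L

Accumulation = in − out for the solute gives V dC/dt = Q(C_in − C).
So dC/dt = (C_in − C)/τ with τ = V/Q = 4.360/0.07865 = 55.4355 s.
Solution: C(t) = C_in + (C₀ − C_in) e^(−t/τ).
C(53.70) = 0.01253 + (2.497 − 0.01253)·e^(−53.70/55.4355) = 0.01253 + (2.48447)·0.379579 = 0.955581 g/L.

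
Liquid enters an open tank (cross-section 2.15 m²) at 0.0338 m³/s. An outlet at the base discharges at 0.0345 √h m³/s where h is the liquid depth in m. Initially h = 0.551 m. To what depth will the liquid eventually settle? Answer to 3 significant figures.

0.960 m

A dh/dt = Q_in − 0.0345 √h. Steady state requires inflow = outflow:
Q_in = 0.0345 √h_ss ⇒ √h_ss = 0.0338/0.0345 = 0.97971.
h_ss = 0.97971² = 0.95983 m. (Since h₀ = 0.551 m < h_ss, the level will rise toward this value.)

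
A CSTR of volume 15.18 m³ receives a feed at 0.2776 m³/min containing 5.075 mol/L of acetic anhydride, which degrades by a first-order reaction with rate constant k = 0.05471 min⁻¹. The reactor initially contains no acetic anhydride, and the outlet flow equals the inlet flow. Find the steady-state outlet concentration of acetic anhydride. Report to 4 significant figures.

Species balance: V dC/dt = Q C_in − Q C − k V C.
Steady state (dC/dt = 0): C_ss = Q C_in/(Q + kV) = C_in/(1 + kV/Q).
C_ss = 0.2776·5.075/(0.2776 + 0.05471·15.18) = 1.40882/1.10810 = 1.27139 mol/L.

1.271 mol/L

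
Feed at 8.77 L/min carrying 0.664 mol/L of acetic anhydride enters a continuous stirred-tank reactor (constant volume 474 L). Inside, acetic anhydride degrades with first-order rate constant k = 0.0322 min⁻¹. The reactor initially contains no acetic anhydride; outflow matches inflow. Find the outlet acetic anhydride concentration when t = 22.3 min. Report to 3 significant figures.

Accumulation = in − out − consumed: V dC/dt = Q C_in − Q C − k V C.
dC/dt = (Q/V) C_in − (Q/V + k) C; effective rate a = Q/V + k = 0.018502 + 0.0322 = 0.050702 min⁻¹.
C_ss = Q C_in/(Q + kV) = 0.24231 mol/L; C(t) = C_ss + (C₀ − C_ss) e^(−a t).
C(22.3) = 0.24231 + (-0.24231)·e^(−0.050702·22.3) = 0.24231 + (-0.24231)·0.32282 = 0.16408 mol/L.

0.164 mol/L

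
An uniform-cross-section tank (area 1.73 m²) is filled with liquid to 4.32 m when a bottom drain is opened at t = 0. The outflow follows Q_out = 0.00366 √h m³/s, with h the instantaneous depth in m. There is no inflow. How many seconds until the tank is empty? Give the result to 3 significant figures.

Volume balance on the tank: A dh/dt = −0.00366 √h.
∫ h^(−1/2) dh = −(0.00366/A) ∫ dt, giving 2√h = 2√h₀ − (0.00366/A) t.
Tank is empty when √h = 0: t_empty = 2A√h₀/0.00366.
t_empty = 2·1.73·√4.32/0.00366 = 3.4600·2.0785/0.00366 = 1964.9 s.

1960 s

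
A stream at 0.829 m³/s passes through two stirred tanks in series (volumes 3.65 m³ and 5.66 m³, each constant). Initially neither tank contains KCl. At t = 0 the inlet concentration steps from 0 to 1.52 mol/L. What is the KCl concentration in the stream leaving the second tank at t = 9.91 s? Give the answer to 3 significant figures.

0.808 mol/L

Each tank obeys Vᵢ dCᵢ/dt = Q(Cᵢ₋₁ − Cᵢ), so τᵢ = Vᵢ/Q.
τ₁ = 3.65/0.829 = 4.4029 s; τ₂ = 5.66/0.829 = 6.8275 s.
Tank 1: C₁ = C_in(1 − e^(−t/τ₁)). Tank 2 (τ₁ ≠ τ₂): C₂ = C_in[1 − (τ₁ e^(−t/τ₁) − τ₂ e^(−t/τ₂))/(τ₁ − τ₂)].
At t = 9.91: e^(−t/τ₁) = 0.10532, e^(−t/τ₂) = 0.23422.
C₂ = 1.52·[1 − (4.4029·0.10532 − 6.8275·0.23422)/(-2.4246)] = 1.52·0.53169 = 0.80817 mol/L.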